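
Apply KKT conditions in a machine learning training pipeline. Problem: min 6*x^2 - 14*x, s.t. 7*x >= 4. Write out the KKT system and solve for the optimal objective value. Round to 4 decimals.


Step 1: Try lambda = 0 (constraint inactive).
Stationarity: 2*6*x - 14 = 0
x* = 14/(2*6) = 7/6 = 1.1667 (rounded; the exact value 7/6 is used below)
Check constraint: 7*1.1667 = 8.1669 >= 4 -- satisfied.
Step 2: Compute optimal value.
f(x*) = 6*(7/6)^2 - 14*(7/6) = -8.1667


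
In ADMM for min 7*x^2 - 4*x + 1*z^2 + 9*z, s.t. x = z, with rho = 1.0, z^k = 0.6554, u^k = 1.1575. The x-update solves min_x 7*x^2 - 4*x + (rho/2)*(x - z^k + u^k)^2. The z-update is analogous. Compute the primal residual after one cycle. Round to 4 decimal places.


ADMM iteration with rho = 1.0, z^k = 0.6554, u^k = 1.1575
Step 1: x-update.
Minimize 7*x^2 - 4*x + (1.0/2)*(x - 0.6554 + 1.1575)^2
FOC: (2*7 + 1.0)*x = 4 + 1.0*(0.6554 - 1.1575)
x^{k+1} = 0.2332
Step 2: z-update.
Minimize 1*z^2 + 9*z + (1.0/2)*(0.2332 - z + 1.1575)^2
FOC: (2*1 + 1.0)*z = -9 + 1.0*(0.2332 + 1.1575)
z^{k+1} = -2.5364
Step 3: u-update.
u^{k+1} = 1.1575 + 0.2332 + 2.5364 = 3.9271
Step 4: Primal residual = |0.2332 + 2.5364| = 2.7696


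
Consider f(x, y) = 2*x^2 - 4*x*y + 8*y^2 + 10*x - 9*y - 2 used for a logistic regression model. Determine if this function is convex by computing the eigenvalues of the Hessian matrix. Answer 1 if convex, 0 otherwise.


The Hessian of f(x,y) = 2*x^2 - 4*x*y + 8*y^2 + 10*x - 9*y - 2 is:
H = [[4, -4], [-4, 16]]
Trace = 4 + 16 = 20
Determinant = 4*16 - (-4)^2 = 48
Discriminant = (20)^2 - 4*48 = 208.0
Eigenvalues: lambda_1 = 2.7889, lambda_2 = 17.2111
The function is convex.

1


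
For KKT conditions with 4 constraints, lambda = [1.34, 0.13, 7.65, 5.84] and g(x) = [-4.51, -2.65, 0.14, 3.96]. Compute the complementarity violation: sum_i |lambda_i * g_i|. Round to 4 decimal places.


KKT complementary slackness check:
lambda_1 * g_1 = 1.34 * -4.51 = -6.0434
lambda_2 * g_2 = 0.13 * -2.65 = -0.3445
lambda_3 * g_3 = 7.65 * 0.14 = 1.071
lambda_4 * g_4 = 5.84 * 3.96 = 23.1264
Total violation = 6.0434 + 0.3445 + 1.071 + 23.1264 = 30.5853


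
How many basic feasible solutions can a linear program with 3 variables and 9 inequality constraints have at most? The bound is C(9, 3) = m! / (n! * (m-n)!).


Each vertex corresponds to some choice of n active constraints out of m, so the number of vertices is at most C(m, n) = m! / (n!(m-n)!).
m = 9, n = 3
Numerator: 9 * 8 * 7
Denominator: 3! = 6
C(9, 3) = 84


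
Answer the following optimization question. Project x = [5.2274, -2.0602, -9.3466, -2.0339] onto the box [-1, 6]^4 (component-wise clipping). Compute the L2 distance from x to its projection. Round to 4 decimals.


Project each component onto [-1, 6].
clip(5.2274) = 5.2274, clip(-2.0602) = -1.0, clip(-9.3466) = -1.0, clip(-2.0339) = -1.0
Projection = [5.2274, -1.0, -1.0, -1.0]
Squared diffs: [0.0, 1.124, 69.6657, 1.0689]
Distance = sqrt(71.8586) = 8.477


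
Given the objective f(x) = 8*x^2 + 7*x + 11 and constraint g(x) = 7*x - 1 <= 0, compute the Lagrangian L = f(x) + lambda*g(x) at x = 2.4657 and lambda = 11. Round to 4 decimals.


Step 1: Evaluate f(x).
f(2.4657) = 8*2.4657^2 + 7*2.4657 + 11 = 76.8973
Step 2: Evaluate g(x).
g(2.4657) = 7*2.4657 - 1 = 16.2599
Step 3: Compute Lagrangian.
L = 76.8973 + 11*16.2599 = 255.7562


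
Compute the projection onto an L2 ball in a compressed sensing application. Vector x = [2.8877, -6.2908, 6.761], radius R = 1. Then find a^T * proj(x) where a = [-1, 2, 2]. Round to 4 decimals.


Step 1: Compute ||x|| (intermediates to 6 decimals).
||x|| = sqrt(2.8877^2 + (-6.2908)^2 + 6.761^2) = 9.675955
Step 2: Project.
Since ||x|| > R, scale = R/||x|| = 1/9.675955 = 0.103349, proj(x) = scale * x
proj(x) = [0.298441, -0.650148, 0.698743]
Step 3: Dot product.
a^T * proj(x) = -1*0.298441 + 2*(-0.650148) + 2*0.698743 = -0.2013


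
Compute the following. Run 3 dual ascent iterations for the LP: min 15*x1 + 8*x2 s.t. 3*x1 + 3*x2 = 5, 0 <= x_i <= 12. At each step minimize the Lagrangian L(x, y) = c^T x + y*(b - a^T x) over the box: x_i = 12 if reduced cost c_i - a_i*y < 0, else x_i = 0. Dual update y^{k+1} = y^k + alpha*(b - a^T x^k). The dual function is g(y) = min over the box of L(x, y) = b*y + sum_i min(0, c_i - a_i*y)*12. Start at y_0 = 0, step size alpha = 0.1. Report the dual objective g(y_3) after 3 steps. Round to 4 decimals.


Dual ascent for LP: min 15*x1 + 8*x2, 3*x1 + 3*x2 = 5, 0 <= x_i <= 12
Step 1: y^k = 0.0, reduced costs: (15.0, 8.0)
  x^k = (0.0, 0.0), subgradient = b - a^T x = 5.0
  y^{k+1} = 0.0 + 0.1*5.0 = 0.5
Step 2: y^k = 0.5, reduced costs: (13.5, 6.5)
  x^k = (0.0, 0.0), subgradient = b - a^T x = 5.0
  y^{k+1} = 0.5 + 0.1*5.0 = 1.0
Step 3: y^k = 1.0, reduced costs: (12.0, 5.0)
  x^k = (0.0, 0.0), subgradient = b - a^T x = 5.0
  y^{k+1} = 1.0 + 0.1*5.0 = 1.5
Dual objective at y_3 = 1.5: reduced costs (10.5, 3.5), box minimizer x = (0.0, 0.0)
g(y_3) = b*y + (c1 - a1*y)*x1 + (c2 - a2*y)*x2 = 5*1.5 + 10.5*0.0 + 3.5*0.0 = 7.5 + 0.0 + 0.0 = 7.5


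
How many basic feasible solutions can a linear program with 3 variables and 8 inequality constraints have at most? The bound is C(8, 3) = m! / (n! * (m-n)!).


Each vertex corresponds to some choice of n active constraints out of m, so the number of vertices is at most C(m, n) = m! / (n!(m-n)!).
m = 8, n = 3
Numerator: 8 * 7 * 6
Denominator: 3! = 6
C(8, 3) = 56


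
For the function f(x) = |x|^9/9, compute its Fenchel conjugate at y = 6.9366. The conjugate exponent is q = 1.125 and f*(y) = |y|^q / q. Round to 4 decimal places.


The conjugate exponent q satisfies 1/p + 1/q = 1.
p = 9, so q = 9/(9 - 1) = 1.125
|y|^q = 6.9366^1.125 = 8.8367
f*(6.9366) = 8.8367 / 1.125 = 7.8548


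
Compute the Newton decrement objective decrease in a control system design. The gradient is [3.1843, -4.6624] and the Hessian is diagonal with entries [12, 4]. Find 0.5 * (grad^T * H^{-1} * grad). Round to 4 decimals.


Step 1: H is diagonal, so H^(-1) * g = [0.2654, -1.1656].
Step 2: g^T H^(-1) g = sum_i g_i^2 / H_ii
  = (3.1843)^2/12 + (-4.6624)^2/4
  = 0.845 + 5.4345 = 6.2795
Step 3: Objective decrease = 0.5 * g^T H^(-1) g = 3.1397


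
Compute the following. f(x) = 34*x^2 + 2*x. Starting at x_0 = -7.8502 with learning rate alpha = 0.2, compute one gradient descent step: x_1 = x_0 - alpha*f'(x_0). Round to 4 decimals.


We compute the gradient at x_0 and apply the update.
f'(x) = 68*x + 2
f'(-7.8502) = 68*-7.8502 + 2 = -531.8136
x_1 = -7.8502 - 0.2*-531.8136 = 98.5125


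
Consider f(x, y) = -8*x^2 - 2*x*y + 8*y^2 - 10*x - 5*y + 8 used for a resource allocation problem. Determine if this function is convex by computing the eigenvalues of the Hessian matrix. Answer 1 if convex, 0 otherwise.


The Hessian of f(x,y) = -8*x^2 - 2*x*y + 8*y^2 - 10*x - 5*y + 8 is:
H = [[-16, -2], [-2, 16]]
Trace = -16 + 16 = 0
Determinant = -16*16 - (-2)^2 = -260
Discriminant = (0)^2 - 4*-260 = 1040.0
Eigenvalues: lambda_1 = -16.1245, lambda_2 = 16.1245
The function is not convex.

0


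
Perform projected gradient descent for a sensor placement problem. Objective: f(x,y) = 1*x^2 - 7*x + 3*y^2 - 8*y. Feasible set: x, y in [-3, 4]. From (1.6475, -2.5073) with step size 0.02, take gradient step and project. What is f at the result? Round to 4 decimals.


Step 1: Compute gradient at (1.6475, -2.5073).
grad_x = 2*1*1.6475 - 7 = -3.705
grad_y = 2*3*-2.5073 - 8 = -23.0438
Step 2: Gradient step.
x_raw = 1.6475 - 0.02*-3.705 = 1.7216
y_raw = -2.5073 - 0.02*-23.0438 = -2.0464
Step 3: Project onto [-3, 4].
x_proj = clip(1.7216) = 1.7216
y_proj = clip(-2.0464) = -2.0464
Step 4: Evaluate f.
f(1.7216, -2.0464) = 19.8477


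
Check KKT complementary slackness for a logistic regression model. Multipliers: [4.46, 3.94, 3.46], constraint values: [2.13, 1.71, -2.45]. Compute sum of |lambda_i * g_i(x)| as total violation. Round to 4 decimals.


KKT complementary slackness check:
lambda_1 * g_1 = 4.46 * 2.13 = 9.4998
lambda_2 * g_2 = 3.94 * 1.71 = 6.7374
lambda_3 * g_3 = 3.46 * -2.45 = -8.477
Total violation = 9.4998 + 6.7374 + 8.477 = 24.7142


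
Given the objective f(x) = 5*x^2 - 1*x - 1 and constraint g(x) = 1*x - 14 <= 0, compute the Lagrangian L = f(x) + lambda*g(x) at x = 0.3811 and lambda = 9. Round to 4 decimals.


Step 1: Evaluate f(x).
f(0.3811) = 5*0.3811^2 - 1*0.3811 - 1 = -0.6549
Step 2: Evaluate g(x).
g(0.3811) = 1*0.3811 - 14 = -13.6189
Step 3: Compute Lagrangian.
L = -0.6549 + 9*-13.6189 = -123.225


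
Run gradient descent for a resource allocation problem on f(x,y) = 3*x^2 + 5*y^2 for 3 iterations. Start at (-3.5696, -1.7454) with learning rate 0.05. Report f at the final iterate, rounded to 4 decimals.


Gradient descent on f(x,y) = 3*x^2 + 5*y^2.
Starting point: (-3.5696, -1.7454), alpha = 0.05
Step 1: grad_x = 2*3*-3.5696 = -21.4176, grad_y = 2*5*-1.7454 = -17.454
  x_1 = -3.5696 - 0.05*-21.4176 = -2.4987
  y_1 = -1.7454 - 0.05*-17.454 = -0.8727
Step 2: grad_x = 2*3*-2.4987 = -14.9923, grad_y = 2*5*-0.8727 = -8.727
  x_2 = -2.4987 - 0.05*-14.9923 = -1.7491
  y_2 = -0.8727 - 0.05*-8.727 = -0.4364
Step 3: grad_x = 2*3*-1.7491 = -10.4946, grad_y = 2*5*-0.4364 = -4.3635
  x_3 = -1.7491 - 0.05*-10.4946 = -1.2244
  y_3 = -0.4364 - 0.05*-4.3635 = -0.2182
f(-1.2244, -0.2182) = 3*(-1.2244)^2 + 5*(-0.2182)^2 = 4.7353


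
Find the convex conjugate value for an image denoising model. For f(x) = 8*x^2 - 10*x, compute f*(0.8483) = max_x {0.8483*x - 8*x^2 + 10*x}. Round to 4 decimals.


f*(y) = sup_x {y*x - a*x^2 - b*x} = sup_x {(y-b)*x - a*x^2}
FOC: (y - b) - 2a*x = 0 => x* = (y - b)/(2a)
x* = (0.8483 + 10)/(2*8) = 0.678
f*(0.8483) = (y-b)^2/(4a) = (0.8483 + 10)^2/(4*8)
= 117.6856/32 = 3.6777


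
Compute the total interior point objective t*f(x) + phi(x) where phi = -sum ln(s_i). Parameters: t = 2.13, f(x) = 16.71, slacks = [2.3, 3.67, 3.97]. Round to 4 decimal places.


Step 1: Compute log-barrier.
ln values: [0.8329, 1.3002, 1.3788]
phi = -(0.8329 + 1.3002 + 1.3788) = -3.5119
Step 2: Compute augmented objective.
t*f(x) = 2.13*16.71 = 35.5923
Total = 35.5923 - 3.5119 = 32.0804


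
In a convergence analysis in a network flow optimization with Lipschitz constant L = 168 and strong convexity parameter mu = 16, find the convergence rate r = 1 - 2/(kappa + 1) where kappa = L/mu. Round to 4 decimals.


Step 1: Compute the condition number.
kappa = L/mu = 168/16 = 10.5
Step 2: Compute the convergence rate.
r = 1 - 2/(kappa + 1) = 1 - 2*mu/(L + mu) = (L - mu)/(L + mu) = 152/184 = 0.8261


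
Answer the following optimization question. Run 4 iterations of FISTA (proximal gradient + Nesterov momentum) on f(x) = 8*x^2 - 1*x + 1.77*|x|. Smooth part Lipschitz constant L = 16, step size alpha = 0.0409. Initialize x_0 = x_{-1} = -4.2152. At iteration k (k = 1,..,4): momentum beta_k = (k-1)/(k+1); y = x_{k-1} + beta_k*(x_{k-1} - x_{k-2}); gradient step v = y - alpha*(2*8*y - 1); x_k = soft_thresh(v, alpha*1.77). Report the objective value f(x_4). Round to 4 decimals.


FISTA on f(x) = 8*x^2 - 1*x + 1.77*|x|
L = 16, alpha = 0.0409
Iteration 1: beta = 0.0, y = -4.2152 + 0.0*(-4.2152 + 4.2152) = -4.2152
  grad(y) = -68.4432, v = y - alpha*grad = -1.4159
  prox(v) = soft_thresh(-1.4159, 0.0724) = -1.3435
Iteration 2: beta = 0.3333, y = -1.3435 + 0.3333*(-1.3435 + 4.2152) = -0.3862
  grad(y) = -7.1798, v = y - alpha*grad = -0.0926
  prox(v) = soft_thresh(-0.0926, 0.0724) = -0.0202
Iteration 3: beta = 0.5, y = -0.0202 + 0.5*(-0.0202 + 1.3435) = 0.6415
  grad(y) = 9.2632, v = y - alpha*grad = 0.2626
  prox(v) = soft_thresh(0.2626, 0.0724) = 0.1902
Iteration 4: beta = 0.6, y = 0.1902 + 0.6*(0.1902 + 0.0202) = 0.3164
  grad(y) = 4.0628, v = y - alpha*grad = 0.1503
  prox(v) = soft_thresh(0.1503, 0.0724) = 0.0779
f(x_4) = 8*0.0779^2 - 1*0.0779 + 1.77*|0.0779| = 0.1085


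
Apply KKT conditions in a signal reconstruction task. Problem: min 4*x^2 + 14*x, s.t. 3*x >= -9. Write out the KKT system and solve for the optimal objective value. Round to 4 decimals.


Step 1: Try lambda = 0 (constraint inactive).
Stationarity: 2*4*x + 14 = 0
x* = -14/(2*4) = -1.75
Check constraint: 3*-1.75 = -5.25 >= -9 -- satisfied.
Step 2: Compute optimal value.
f(x*) = 4*(-1.75)^2 + 14*(-1.75) = -12.25


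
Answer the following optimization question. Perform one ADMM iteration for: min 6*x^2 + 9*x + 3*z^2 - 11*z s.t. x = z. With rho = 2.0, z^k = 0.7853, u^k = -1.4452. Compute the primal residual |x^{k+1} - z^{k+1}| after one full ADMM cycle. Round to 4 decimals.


ADMM iteration with rho = 2.0, z^k = 0.7853, u^k = -1.4452
Step 1: x-update.
Minimize 6*x^2 + 9*x + (2.0/2)*(x - 0.7853 - 1.4452)^2
FOC: (2*6 + 2.0)*x = -9 + 2.0*(0.7853 + 1.4452)
x^{k+1} = -0.3242
Step 2: z-update.
Minimize 3*z^2 - 11*z + (2.0/2)*(-0.3242 - z - 1.4452)^2
FOC: (2*3 + 2.0)*z = 11 + 2.0*(-0.3242 - 1.4452)
z^{k+1} = 0.9326
Step 3: u-update.
u^{k+1} = -1.4452 - 0.3242 - 0.9326 = -2.7021
Step 4: Primal residual = |-0.3242 - 0.9326| = 1.2569


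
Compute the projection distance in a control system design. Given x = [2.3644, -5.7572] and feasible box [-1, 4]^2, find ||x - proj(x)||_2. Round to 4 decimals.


Project each component onto [-1, 4].
clip(2.3644) = 2.3644, clip(-5.7572) = -1.0
Projection = [2.3644, -1.0]
Squared diffs: [0.0, 22.631]
Distance = sqrt(22.631) = 4.7572


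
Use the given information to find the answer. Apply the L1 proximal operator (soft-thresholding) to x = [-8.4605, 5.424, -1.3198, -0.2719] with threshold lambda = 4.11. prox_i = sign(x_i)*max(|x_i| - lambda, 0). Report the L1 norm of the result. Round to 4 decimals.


Soft-thresholding with lambda = 4.11:
prox(-8.4605) = sign(-8.4605)*max(|-8.4605| - 4.11, 0) = -4.3505
prox(5.424) = sign(5.424)*max(|5.424| - 4.11, 0) = 1.314
prox(-1.3198) = sign(-1.3198)*max(|-1.3198| - 4.11, 0) = 0.0
prox(-0.2719) = sign(-0.2719)*max(|-0.2719| - 4.11, 0) = 0.0
prox(x) = [-4.3505, 1.314, 0.0, 0.0]
||prox(x)||_1 = 4.3505 + 1.314 + 0.0 + 0.0 = 5.6645


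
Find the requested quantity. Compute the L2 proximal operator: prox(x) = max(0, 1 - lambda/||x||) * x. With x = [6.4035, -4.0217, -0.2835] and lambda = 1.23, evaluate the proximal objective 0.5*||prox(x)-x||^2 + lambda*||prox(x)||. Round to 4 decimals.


Step 1: Compute ||x||.
||x|| = 7.567
Step 2: Compute scaling factor.
scale = max(0, 1 - 1.23/7.567) = 0.8375
Step 3: prox(x) = [5.3626, -3.368, -0.2374]
||prox(x)|| = 6.337
Step 4: Proximal objective.
0.5*||prox-x||^2 = 0.7565
lambda*||prox|| = 7.7945
Total = 8.5509


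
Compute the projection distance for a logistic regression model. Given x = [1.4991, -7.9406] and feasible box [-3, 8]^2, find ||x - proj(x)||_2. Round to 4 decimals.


Project each component onto [-3, 8].
clip(1.4991) = 1.4991, clip(-7.9406) = -3.0
Projection = [1.4991, -3.0]
Squared diffs: [0.0, 24.4095]
Distance = sqrt(24.4095) = 4.9406


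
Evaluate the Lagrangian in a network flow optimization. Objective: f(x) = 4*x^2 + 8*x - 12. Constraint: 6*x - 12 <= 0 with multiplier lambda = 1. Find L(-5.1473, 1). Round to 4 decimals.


Step 1: Evaluate f(x).
f(-5.1473) = 4*(-5.1473)^2 + 8*(-5.1473) - 12 = 52.8004
Step 2: Evaluate g(x).
g(-5.1473) = 6*-5.1473 - 12 = -42.8838
Step 3: Compute Lagrangian.
L = 52.8004 + 1*-42.8838 = 9.9166


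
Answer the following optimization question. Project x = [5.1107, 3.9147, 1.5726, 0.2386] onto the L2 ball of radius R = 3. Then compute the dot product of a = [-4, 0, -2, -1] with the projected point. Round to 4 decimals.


Step 1: Compute ||x|| (intermediates to 6 decimals).
||x|| = sqrt(5.1107^2 + 3.9147^2 + 1.5726^2 + 0.2386^2) = 6.631299
Step 2: Project.
Since ||x|| > R, scale = R/||x|| = 3/6.631299 = 0.4524, proj(x) = scale * x
proj(x) = [2.312081, 1.77101, 0.711444, 0.107943]
Step 3: Dot product.
a^T * proj(x) = -4*2.312081 + 0*1.77101 - 2*0.711444 - 1*0.107943 = -10.7792


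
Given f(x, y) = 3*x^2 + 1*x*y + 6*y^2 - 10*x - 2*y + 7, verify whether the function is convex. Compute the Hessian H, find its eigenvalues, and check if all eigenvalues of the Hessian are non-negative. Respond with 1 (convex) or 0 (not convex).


The Hessian of f(x,y) = 3*x^2 + 1*x*y + 6*y^2 - 10*x - 2*y + 7 is:
H = [[6, 1], [1, 12]]
Trace = 6 + 12 = 18
Determinant = 6*12 - (1)^2 = 71
Discriminant = (18)^2 - 4*71 = 40.0
Eigenvalues: lambda_1 = 5.8377, lambda_2 = 12.1623
The function is convex.

1


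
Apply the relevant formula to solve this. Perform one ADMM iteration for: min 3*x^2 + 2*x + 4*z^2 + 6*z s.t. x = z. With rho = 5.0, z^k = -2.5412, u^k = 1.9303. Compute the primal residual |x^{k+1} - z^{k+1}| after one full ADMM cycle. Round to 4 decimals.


ADMM iteration with rho = 5.0, z^k = -2.5412, u^k = 1.9303
Step 1: x-update.
Minimize 3*x^2 + 2*x + (5.0/2)*(x + 2.5412 + 1.9303)^2
FOC: (2*3 + 5.0)*x = -2 + 5.0*(-2.5412 - 1.9303)
x^{k+1} = -2.2143
Step 2: z-update.
Minimize 4*z^2 + 6*z + (5.0/2)*(-2.2143 - z + 1.9303)^2
FOC: (2*4 + 5.0)*z = -6 + 5.0*(-2.2143 + 1.9303)
z^{k+1} = -0.5708
Step 3: u-update.
u^{k+1} = 1.9303 - 2.2143 + 0.5708 = 0.2868
Step 4: Primal residual = |-2.2143 + 0.5708| = 1.6435


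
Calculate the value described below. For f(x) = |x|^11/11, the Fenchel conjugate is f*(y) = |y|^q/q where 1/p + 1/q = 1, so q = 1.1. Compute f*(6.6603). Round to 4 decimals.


The conjugate exponent q satisfies 1/p + 1/q = 1.
p = 11, so q = 11/(11 - 1) = 1.1
|y|^q = 6.6603^1.1 = 8.0509
f*(6.6603) = 8.0509 / 1.1 = 7.319


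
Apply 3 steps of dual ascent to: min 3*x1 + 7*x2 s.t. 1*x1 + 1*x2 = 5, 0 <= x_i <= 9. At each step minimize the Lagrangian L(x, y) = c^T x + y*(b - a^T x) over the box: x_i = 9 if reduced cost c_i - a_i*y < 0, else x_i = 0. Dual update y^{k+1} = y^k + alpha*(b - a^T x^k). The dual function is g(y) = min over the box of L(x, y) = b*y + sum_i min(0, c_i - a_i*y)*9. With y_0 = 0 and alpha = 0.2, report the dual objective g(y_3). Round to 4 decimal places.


Dual ascent for LP: min 3*x1 + 7*x2, 1*x1 + 1*x2 = 5, 0 <= x_i <= 9
Step 1: y^k = 0.0, reduced costs: (3.0, 7.0)
  x^k = (0.0, 0.0), subgradient = b - a^T x = 5.0
  y^{k+1} = 0.0 + 0.2*5.0 = 1.0
Step 2: y^k = 1.0, reduced costs: (2.0, 6.0)
  x^k = (0.0, 0.0), subgradient = b - a^T x = 5.0
  y^{k+1} = 1.0 + 0.2*5.0 = 2.0
Step 3: y^k = 2.0, reduced costs: (1.0, 5.0)
  x^k = (0.0, 0.0), subgradient = b - a^T x = 5.0
  y^{k+1} = 2.0 + 0.2*5.0 = 3.0
Dual objective at y_3 = 3.0: reduced costs (0.0, 4.0), box minimizer x = (0.0, 0.0)
g(y_3) = b*y + (c1 - a1*y)*x1 + (c2 - a2*y)*x2 = 5*3.0 + 0.0*0.0 + 4.0*0.0 = 15.0 + 0.0 + 0.0 = 15.0


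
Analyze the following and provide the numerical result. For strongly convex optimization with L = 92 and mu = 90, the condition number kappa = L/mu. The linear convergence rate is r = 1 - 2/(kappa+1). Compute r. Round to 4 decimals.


Step 1: Compute the condition number.
kappa = L/mu = 92/90 = 1.0222
Step 2: Compute the convergence rate.
r = 1 - 2/(kappa + 1) = 1 - 2*mu/(L + mu) = (L - mu)/(L + mu) = 2/182 = 0.011


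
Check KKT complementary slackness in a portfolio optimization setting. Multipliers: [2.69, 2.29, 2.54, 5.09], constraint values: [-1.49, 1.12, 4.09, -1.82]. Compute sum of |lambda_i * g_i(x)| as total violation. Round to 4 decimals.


KKT complementary slackness check:
lambda_1 * g_1 = 2.69 * -1.49 = -4.0081
lambda_2 * g_2 = 2.29 * 1.12 = 2.5648
lambda_3 * g_3 = 2.54 * 4.09 = 10.3886
lambda_4 * g_4 = 5.09 * -1.82 = -9.2638
Total violation = 4.0081 + 2.5648 + 10.3886 + 9.2638 = 26.2253


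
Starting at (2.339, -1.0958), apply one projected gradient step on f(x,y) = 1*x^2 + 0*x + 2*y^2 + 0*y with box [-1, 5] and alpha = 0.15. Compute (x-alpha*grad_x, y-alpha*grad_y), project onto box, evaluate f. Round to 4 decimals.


Step 1: Compute gradient at (2.339, -1.0958).
grad_x = 2*1*2.339 + 0 = 4.678
grad_y = 2*2*-1.0958 + 0 = -4.3832
Step 2: Gradient step.
x_raw = 2.339 - 0.15*4.678 = 1.6373
y_raw = -1.0958 - 0.15*-4.3832 = -0.4383
Step 3: Project onto [-1, 5].
x_proj = clip(1.6373) = 1.6373
y_proj = clip(-0.4383) = -0.4383
Step 4: Evaluate f.
f(1.6373, -0.4383) = 3.065


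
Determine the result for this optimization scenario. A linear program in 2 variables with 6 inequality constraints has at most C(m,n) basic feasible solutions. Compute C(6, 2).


Each vertex corresponds to some choice of n active constraints out of m, so the number of vertices is at most C(m, n) = m! / (n!(m-n)!).
m = 6, n = 2
Numerator: 6 * 5
Denominator: 2! = 2
C(6, 2) = 15


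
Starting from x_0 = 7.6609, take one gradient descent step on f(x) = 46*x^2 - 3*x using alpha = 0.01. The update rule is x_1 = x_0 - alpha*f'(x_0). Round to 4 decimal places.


We compute the gradient at x_0 and apply the update.
f'(x) = 92*x - 3
f'(7.6609) = 92*7.6609 - 3 = 701.8028
x_1 = 7.6609 - 0.01*701.8028 = 0.6429


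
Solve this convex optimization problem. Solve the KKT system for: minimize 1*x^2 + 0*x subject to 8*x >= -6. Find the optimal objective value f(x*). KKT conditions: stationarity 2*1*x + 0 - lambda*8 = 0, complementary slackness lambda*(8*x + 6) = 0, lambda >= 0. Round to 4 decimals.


Step 1: Try lambda = 0 (constraint inactive).
Stationarity: 2*1*x + 0 = 0
x* = 0/(2*1) = 0.0
Check constraint: 8*0.0 = 0.0 >= -6 -- satisfied.
Step 2: Compute optimal value.
f(x*) = 1*0.0^2 + 0*0.0 = 0.0


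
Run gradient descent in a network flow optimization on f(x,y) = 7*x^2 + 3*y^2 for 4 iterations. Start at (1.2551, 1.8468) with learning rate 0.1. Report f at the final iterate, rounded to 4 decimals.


Gradient descent on f(x,y) = 7*x^2 + 3*y^2.
Starting point: (1.2551, 1.8468), alpha = 0.1
Step 1: grad_x = 2*7*1.2551 = 17.5714, grad_y = 2*3*1.8468 = 11.0808
  x_1 = 1.2551 - 0.1*17.5714 = -0.502
  y_1 = 1.8468 - 0.1*11.0808 = 0.7387
Step 2: grad_x = 2*7*-0.502 = -7.0286, grad_y = 2*3*0.7387 = 4.4323
  x_2 = -0.502 - 0.1*-7.0286 = 0.2008
  y_2 = 0.7387 - 0.1*4.4323 = 0.2955
Step 3: grad_x = 2*7*0.2008 = 2.8114, grad_y = 2*3*0.2955 = 1.7729
  x_3 = 0.2008 - 0.1*2.8114 = -0.0803
  y_3 = 0.2955 - 0.1*1.7729 = 0.1182
Step 4: grad_x = 2*7*-0.0803 = -1.1246, grad_y = 2*3*0.1182 = 0.7092
  x_4 = -0.0803 - 0.1*-1.1246 = 0.0321
  y_4 = 0.1182 - 0.1*0.7092 = 0.0473
f(0.0321, 0.0473) = 7*0.0321^2 + 3*0.0473^2 = 0.0139


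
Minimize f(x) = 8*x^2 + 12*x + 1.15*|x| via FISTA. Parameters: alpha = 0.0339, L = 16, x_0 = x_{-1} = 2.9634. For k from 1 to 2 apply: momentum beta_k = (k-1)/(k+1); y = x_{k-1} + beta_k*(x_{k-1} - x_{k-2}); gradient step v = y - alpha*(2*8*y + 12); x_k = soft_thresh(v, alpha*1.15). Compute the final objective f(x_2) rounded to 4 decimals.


FISTA on f(x) = 8*x^2 + 12*x + 1.15*|x|
L = 16, alpha = 0.0339
Iteration 1: beta = 0.0, y = 2.9634 + 0.0*(2.9634 - 2.9634) = 2.9634
  grad(y) = 59.4144, v = y - alpha*grad = 0.9493
  prox(v) = soft_thresh(0.9493, 0.039) = 0.9103
Iteration 2: beta = 0.3333, y = 0.9103 + 0.3333*(0.9103 - 2.9634) = 0.2259
  grad(y) = 15.6142, v = y - alpha*grad = -0.3034
  prox(v) = soft_thresh(-0.3034, 0.039) = -0.2644
f(x_2) = 8*(-0.2644)^2 + 12*(-0.2644) + 1.15*|-0.2644| = -2.3098


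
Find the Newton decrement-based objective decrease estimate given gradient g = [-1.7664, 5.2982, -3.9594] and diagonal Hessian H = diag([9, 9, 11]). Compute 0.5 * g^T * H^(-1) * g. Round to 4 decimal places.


Step 1: H is diagonal, so H^(-1) * g = [-0.1963, 0.5887, -0.3599].
Step 2: g^T H^(-1) g = sum_i g_i^2 / H_ii
  = (-1.7664)^2/9 + (5.2982)^2/9 + (-3.9594)^2/11
  = 0.3467 + 3.119 + 1.4252 = 4.8908
Step 3: Objective decrease = 0.5 * g^T H^(-1) g = 2.4454


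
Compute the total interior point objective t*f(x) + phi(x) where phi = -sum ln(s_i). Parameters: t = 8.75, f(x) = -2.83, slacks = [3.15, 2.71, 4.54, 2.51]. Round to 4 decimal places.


Step 1: Compute log-barrier.
ln values: [1.1474, 0.9969, 1.5129, 0.9203]
phi = -(1.1474 + 0.9969 + 1.5129 + 0.9203) = -4.5776
Step 2: Compute augmented objective.
t*f(x) = 8.75*-2.83 = -24.7625
Total = -24.7625 - 4.5776 = -29.3401


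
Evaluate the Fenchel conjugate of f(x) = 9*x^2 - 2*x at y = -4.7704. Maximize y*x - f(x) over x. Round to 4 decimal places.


f*(y) = sup_x {y*x - a*x^2 - b*x} = sup_x {(y-b)*x - a*x^2}
FOC: (y - b) - 2a*x = 0 => x* = (y - b)/(2a)
x* = (-4.7704 + 2)/(2*9) = -0.1539
f*(-4.7704) = (y-b)^2/(4a) = (-4.7704 + 2)^2/(4*9)
= 7.6751/36 = 0.2132


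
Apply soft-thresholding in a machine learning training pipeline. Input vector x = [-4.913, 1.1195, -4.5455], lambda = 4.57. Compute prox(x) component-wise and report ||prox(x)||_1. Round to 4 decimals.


Soft-thresholding with lambda = 4.57:
prox(-4.913) = sign(-4.913)*max(|-4.913| - 4.57, 0) = -0.343
prox(1.1195) = sign(1.1195)*max(|1.1195| - 4.57, 0) = 0.0
prox(-4.5455) = sign(-4.5455)*max(|-4.5455| - 4.57, 0) = 0.0
prox(x) = [-0.343, 0.0, 0.0]
||prox(x)||_1 = 0.343 + 0.0 + 0.0 = 0.343


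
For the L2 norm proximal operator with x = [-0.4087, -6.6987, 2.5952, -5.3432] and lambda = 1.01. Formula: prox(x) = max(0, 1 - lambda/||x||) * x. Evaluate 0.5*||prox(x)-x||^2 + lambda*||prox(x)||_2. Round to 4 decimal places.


Step 1: Compute ||x||.
||x|| = 8.9624
Step 2: Compute scaling factor.
scale = max(0, 1 - 1.01/8.9624) = 0.8873
Step 3: prox(x) = [-0.3626, -5.9438, 2.3027, -4.7411]
||prox(x)|| = 7.9524
Step 4: Proximal objective.
0.5*||prox-x||^2 = 0.5101
lambda*||prox|| = 8.0319
Total = 8.542


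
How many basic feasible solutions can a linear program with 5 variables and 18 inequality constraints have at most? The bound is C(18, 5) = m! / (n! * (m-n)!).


Each vertex corresponds to some choice of n active constraints out of m, so the number of vertices is at most C(m, n) = m! / (n!(m-n)!).
m = 18, n = 5
Numerator: 18 * 17 * 16 * 15 * 14
Denominator: 5! = 120
C(18, 5) = 8568


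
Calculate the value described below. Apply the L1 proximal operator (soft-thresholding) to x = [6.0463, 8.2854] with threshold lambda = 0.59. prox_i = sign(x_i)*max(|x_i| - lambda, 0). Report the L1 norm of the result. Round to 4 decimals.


Soft-thresholding with lambda = 0.59:
prox(6.0463) = sign(6.0463)*max(|6.0463| - 0.59, 0) = 5.4563
prox(8.2854) = sign(8.2854)*max(|8.2854| - 0.59, 0) = 7.6954
prox(x) = [5.4563, 7.6954]
||prox(x)||_1 = 5.4563 + 7.6954 = 13.1517


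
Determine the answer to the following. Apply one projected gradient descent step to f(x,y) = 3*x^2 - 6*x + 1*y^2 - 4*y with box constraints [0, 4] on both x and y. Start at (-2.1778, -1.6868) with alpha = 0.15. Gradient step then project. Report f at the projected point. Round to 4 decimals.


Step 1: Compute gradient at (-2.1778, -1.6868).
grad_x = 2*3*-2.1778 - 6 = -19.0668
grad_y = 2*1*-1.6868 - 4 = -7.3736
Step 2: Gradient step.
x_raw = -2.1778 - 0.15*-19.0668 = 0.6822
y_raw = -1.6868 - 0.15*-7.3736 = -0.5808
Step 3: Project onto [0, 4].
x_proj = clip(0.6822) = 0.6822
y_proj = clip(-0.5808) = 0.0
Step 4: Evaluate f.
f(0.6822, 0.0) = -2.697


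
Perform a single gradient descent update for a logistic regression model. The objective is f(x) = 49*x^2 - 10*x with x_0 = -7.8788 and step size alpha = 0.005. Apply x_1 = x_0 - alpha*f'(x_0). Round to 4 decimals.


We compute the gradient at x_0 and apply the update.
f'(x) = 98*x - 10
f'(-7.8788) = 98*-7.8788 - 10 = -782.1224
x_1 = -7.8788 - 0.005*-782.1224 = -3.9682


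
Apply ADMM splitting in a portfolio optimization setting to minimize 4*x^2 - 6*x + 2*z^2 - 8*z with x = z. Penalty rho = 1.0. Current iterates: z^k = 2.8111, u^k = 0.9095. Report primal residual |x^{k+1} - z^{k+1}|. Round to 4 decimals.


ADMM iteration with rho = 1.0, z^k = 2.8111, u^k = 0.9095
Step 1: x-update.
Minimize 4*x^2 - 6*x + (1.0/2)*(x - 2.8111 + 0.9095)^2
FOC: (2*4 + 1.0)*x = 6 + 1.0*(2.8111 - 0.9095)
x^{k+1} = 0.878
Step 2: z-update.
Minimize 2*z^2 - 8*z + (1.0/2)*(0.878 - z + 0.9095)^2
FOC: (2*2 + 1.0)*z = 8 + 1.0*(0.878 + 0.9095)
z^{k+1} = 1.9575
Step 3: u-update.
u^{k+1} = 0.9095 + 0.878 - 1.9575 = -0.17
Step 4: Primal residual = |0.878 - 1.9575| = 1.0795


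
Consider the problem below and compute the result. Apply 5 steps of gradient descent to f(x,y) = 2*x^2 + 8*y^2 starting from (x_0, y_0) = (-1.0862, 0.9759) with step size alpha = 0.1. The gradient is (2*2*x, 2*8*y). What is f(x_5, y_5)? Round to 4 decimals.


Gradient descent on f(x,y) = 2*x^2 + 8*y^2.
Starting point: (-1.0862, 0.9759), alpha = 0.1
Step 1: grad_x = 2*2*-1.0862 = -4.3448, grad_y = 2*8*0.9759 = 15.6144
  x_1 = -1.0862 - 0.1*-4.3448 = -0.6517
  y_1 = 0.9759 - 0.1*15.6144 = -0.5855
Step 2: grad_x = 2*2*-0.6517 = -2.6069, grad_y = 2*8*-0.5855 = -9.3686
  x_2 = -0.6517 - 0.1*-2.6069 = -0.391
  y_2 = -0.5855 - 0.1*-9.3686 = 0.3513
Step 3: grad_x = 2*2*-0.391 = -1.5641, grad_y = 2*8*0.3513 = 5.6212
  x_3 = -0.391 - 0.1*-1.5641 = -0.2346
  y_3 = 0.3513 - 0.1*5.6212 = -0.2108
Step 4: grad_x = 2*2*-0.2346 = -0.9385, grad_y = 2*8*-0.2108 = -3.3727
  x_4 = -0.2346 - 0.1*-0.9385 = -0.1408
  y_4 = -0.2108 - 0.1*-3.3727 = 0.1265
Step 5: grad_x = 2*2*-0.1408 = -0.5631, grad_y = 2*8*0.1265 = 2.0236
  x_5 = -0.1408 - 0.1*-0.5631 = -0.0845
  y_5 = 0.1265 - 0.1*2.0236 = -0.0759
f(-0.0845, -0.0759) = 2*(-0.0845)^2 + 8*(-0.0759)^2 = 0.0603


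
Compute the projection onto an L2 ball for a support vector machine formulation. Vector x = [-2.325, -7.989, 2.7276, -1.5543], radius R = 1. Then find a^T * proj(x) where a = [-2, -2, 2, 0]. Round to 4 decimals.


Step 1: Compute ||x|| (intermediates to 6 decimals).
||x|| = sqrt((-2.325)^2 + (-7.989)^2 + 2.7276^2 + (-1.5543)^2) = 8.892997
Step 2: Project.
Since ||x|| > R, scale = R/||x|| = 1/8.892997 = 0.112448, proj(x) = scale * x
proj(x) = [-0.261442, -0.898347, 0.306713, -0.174778]
Step 3: Dot product.
a^T * proj(x) = -2*(-0.261442) - 2*(-0.898347) + 2*0.306713 + 0*(-0.174778) = 2.933


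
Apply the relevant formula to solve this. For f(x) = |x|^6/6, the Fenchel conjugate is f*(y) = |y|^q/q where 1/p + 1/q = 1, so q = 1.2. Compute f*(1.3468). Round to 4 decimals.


The conjugate exponent q satisfies 1/p + 1/q = 1.
p = 6, so q = 6/(6 - 1) = 1.2
|y|^q = 1.3468^1.2 = 1.4294
f*(1.3468) = 1.4294 / 1.2 = 1.1912


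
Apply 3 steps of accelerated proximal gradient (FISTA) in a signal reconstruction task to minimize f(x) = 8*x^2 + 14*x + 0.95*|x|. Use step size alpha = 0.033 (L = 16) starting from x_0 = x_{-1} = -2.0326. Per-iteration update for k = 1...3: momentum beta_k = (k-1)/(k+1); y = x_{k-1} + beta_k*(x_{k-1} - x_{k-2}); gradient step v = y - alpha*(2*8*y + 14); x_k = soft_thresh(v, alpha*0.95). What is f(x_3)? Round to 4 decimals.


FISTA on f(x) = 8*x^2 + 14*x + 0.95*|x|
L = 16, alpha = 0.033
Iteration 1: beta = 0.0, y = -2.0326 + 0.0*(-2.0326 + 2.0326) = -2.0326
  grad(y) = -18.5216, v = y - alpha*grad = -1.4214
  prox(v) = soft_thresh(-1.4214, 0.0314) = -1.39
Iteration 2: beta = 0.3333, y = -1.39 + 0.3333*(-1.39 + 2.0326) = -1.1758
  grad(y) = -4.8136, v = y - alpha*grad = -1.017
  prox(v) = soft_thresh(-1.017, 0.0314) = -0.9857
Iteration 3: beta = 0.5, y = -0.9857 + 0.5*(-0.9857 + 1.39) = -0.7835
  grad(y) = 1.4647, v = y - alpha*grad = -0.8318
  prox(v) = soft_thresh(-0.8318, 0.0314) = -0.8004
f(x_3) = 8*(-0.8004)^2 + 14*(-0.8004) + 0.95*|-0.8004| = -5.3201


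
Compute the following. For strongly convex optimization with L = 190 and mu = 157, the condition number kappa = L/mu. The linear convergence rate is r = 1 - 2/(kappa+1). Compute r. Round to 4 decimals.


Step 1: Compute the condition number.
kappa = L/mu = 190/157 = 1.2102
Step 2: Compute the convergence rate.
r = 1 - 2/(kappa + 1) = 1 - 2*mu/(L + mu) = (L - mu)/(L + mu) = 33/347 = 0.0951


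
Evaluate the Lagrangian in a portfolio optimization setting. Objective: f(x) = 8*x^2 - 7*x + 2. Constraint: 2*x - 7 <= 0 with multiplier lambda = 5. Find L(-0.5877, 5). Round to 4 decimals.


Step 1: Evaluate f(x).
f(-0.5877) = 8*(-0.5877)^2 - 7*(-0.5877) + 2 = 8.877
Step 2: Evaluate g(x).
g(-0.5877) = 2*-0.5877 - 7 = -8.1754
Step 3: Compute Lagrangian.
L = 8.877 + 5*-8.1754 = -32.0


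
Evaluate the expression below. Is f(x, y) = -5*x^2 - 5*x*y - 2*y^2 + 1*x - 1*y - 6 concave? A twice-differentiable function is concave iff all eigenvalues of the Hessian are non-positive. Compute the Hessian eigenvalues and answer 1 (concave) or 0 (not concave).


The Hessian of f(x,y) = -5*x^2 - 5*x*y - 2*y^2 + 1*x - 1*y - 6 is:
H = [[-10, -5], [-5, -4]]
Trace = -10 - 4 = -14
Determinant = -10*-4 - (-5)^2 = 15
Discriminant = (-14)^2 - 4*15 = 136.0
Eigenvalues: lambda_1 = -12.831, lambda_2 = -1.169
The function is concave.

1


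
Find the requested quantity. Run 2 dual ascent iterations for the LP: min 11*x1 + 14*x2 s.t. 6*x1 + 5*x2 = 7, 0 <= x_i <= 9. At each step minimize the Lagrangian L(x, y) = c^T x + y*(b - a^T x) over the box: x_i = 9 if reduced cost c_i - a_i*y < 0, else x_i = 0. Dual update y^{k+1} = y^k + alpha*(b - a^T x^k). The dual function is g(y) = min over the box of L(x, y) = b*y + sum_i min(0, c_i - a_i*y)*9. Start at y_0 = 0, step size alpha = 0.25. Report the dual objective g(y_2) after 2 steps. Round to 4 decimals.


Dual ascent for LP: min 11*x1 + 14*x2, 6*x1 + 5*x2 = 7, 0 <= x_i <= 9
Step 1: y^k = 0.0, reduced costs: (11.0, 14.0)
  x^k = (0.0, 0.0), subgradient = b - a^T x = 7.0
  y^{k+1} = 0.0 + 0.25*7.0 = 1.75
Step 2: y^k = 1.75, reduced costs: (0.5, 5.25)
  x^k = (0.0, 0.0), subgradient = b - a^T x = 7.0
  y^{k+1} = 1.75 + 0.25*7.0 = 3.5
Dual objective at y_2 = 3.5: reduced costs (-10.0, -3.5), box minimizer x = (9.0, 9.0)
g(y_2) = b*y + (c1 - a1*y)*x1 + (c2 - a2*y)*x2 = 7*3.5 + (-10.0)*9.0 + (-3.5)*9.0 = 24.5 - 90.0 - 31.5 = -97.0


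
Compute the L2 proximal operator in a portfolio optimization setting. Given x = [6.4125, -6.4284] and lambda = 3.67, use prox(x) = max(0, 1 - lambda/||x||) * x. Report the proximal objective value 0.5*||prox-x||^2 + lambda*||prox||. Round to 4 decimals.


Step 1: Compute ||x||.
||x|| = 9.0799
Step 2: Compute scaling factor.
scale = max(0, 1 - 3.67/9.0799) = 0.5958
Step 3: prox(x) = [3.8206, -3.8301]
||prox(x)|| = 5.4099
Step 4: Proximal objective.
0.5*||prox-x||^2 = 6.7345
lambda*||prox|| = 19.8543
Total = 26.5888


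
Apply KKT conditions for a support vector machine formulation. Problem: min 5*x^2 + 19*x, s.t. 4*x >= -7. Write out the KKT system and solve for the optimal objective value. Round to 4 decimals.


Step 1: Try lambda = 0 (constraint inactive).
x_unc = -19/(2*5) = -1.9
Check: 4*-1.9 = -7.6 < -7 -- violated!
Step 2: Constraint must be active: 4*x = -7
x* = -7/4 = -1.75
lambda = (2*5*(-1.75) + 19)/4 = 0.375
Step 3: Compute optimal value.
f(x*) = 5*(-1.75)^2 + 19*(-1.75) = -17.9375


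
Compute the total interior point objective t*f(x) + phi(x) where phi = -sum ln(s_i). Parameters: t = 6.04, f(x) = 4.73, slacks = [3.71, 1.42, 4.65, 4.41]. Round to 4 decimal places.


Step 1: Compute log-barrier.
ln values: [1.311, 0.3507, 1.5369, 1.4839]
phi = -(1.311 + 0.3507 + 1.5369 + 1.4839) = -4.6824
Step 2: Compute augmented objective.
t*f(x) = 6.04*4.73 = 28.5692
Total = 28.5692 - 4.6824 = 23.8868


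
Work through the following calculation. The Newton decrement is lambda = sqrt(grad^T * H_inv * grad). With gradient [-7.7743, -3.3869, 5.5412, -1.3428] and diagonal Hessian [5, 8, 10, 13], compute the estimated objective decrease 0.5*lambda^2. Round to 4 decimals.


Step 1: H is diagonal, so H^(-1) * g = [-1.5549, -0.4234, 0.5541, -0.1033].
Step 2: g^T H^(-1) g = sum_i g_i^2 / H_ii
  = (-7.7743)^2/5 + (-3.3869)^2/8 + (5.5412)^2/10 + (-1.3428)^2/13
  = 12.0879 + 1.4339 + 3.0705 + 0.1387 = 16.731
Step 3: Objective decrease = 0.5 * g^T H^(-1) g = 8.3655


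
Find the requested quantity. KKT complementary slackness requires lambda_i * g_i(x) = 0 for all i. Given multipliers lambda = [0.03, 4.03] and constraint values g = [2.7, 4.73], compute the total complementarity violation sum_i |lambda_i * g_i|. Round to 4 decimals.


KKT complementary slackness check:
lambda_1 * g_1 = 0.03 * 2.7 = 0.081
lambda_2 * g_2 = 4.03 * 4.73 = 19.0619
Total violation = 0.081 + 19.0619 = 19.1429


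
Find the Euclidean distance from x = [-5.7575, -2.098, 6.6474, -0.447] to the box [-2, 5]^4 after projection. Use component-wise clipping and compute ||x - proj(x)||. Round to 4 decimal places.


Project each component onto [-2, 5].
clip(-5.7575) = -2.0, clip(-2.098) = -2.0, clip(6.6474) = 5.0, clip(-0.447) = -0.447
Projection = [-2.0, -2.0, 5.0, -0.447]
Squared diffs: [14.1188, 0.0096, 2.7139, 0.0]
Distance = sqrt(16.8423) = 4.1039


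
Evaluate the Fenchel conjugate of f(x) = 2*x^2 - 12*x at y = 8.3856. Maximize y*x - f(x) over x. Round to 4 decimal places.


f*(y) = sup_x {y*x - a*x^2 - b*x} = sup_x {(y-b)*x - a*x^2}
FOC: (y - b) - 2a*x = 0 => x* = (y - b)/(2a)
x* = (8.3856 + 12)/(2*2) = 5.0964
f*(8.3856) = (y-b)^2/(4a) = (8.3856 + 12)^2/(4*2)
= 415.5727/8 = 51.9466


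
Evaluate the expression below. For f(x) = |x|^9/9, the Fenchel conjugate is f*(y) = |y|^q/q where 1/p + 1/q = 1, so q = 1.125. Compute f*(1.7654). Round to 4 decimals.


The conjugate exponent q satisfies 1/p + 1/q = 1.
p = 9, so q = 9/(9 - 1) = 1.125
|y|^q = 1.7654^1.125 = 1.8954
f*(1.7654) = 1.8954 / 1.125 = 1.6848


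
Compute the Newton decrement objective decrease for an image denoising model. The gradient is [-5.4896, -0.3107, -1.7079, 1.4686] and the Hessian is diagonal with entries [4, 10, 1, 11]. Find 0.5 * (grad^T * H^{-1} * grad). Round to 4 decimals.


Step 1: H is diagonal, so H^(-1) * g = [-1.3724, -0.0311, -1.7079, 0.1335].
Step 2: g^T H^(-1) g = sum_i g_i^2 / H_ii
  = (-5.4896)^2/4 + (-0.3107)^2/10 + (-1.7079)^2/1 + (1.4686)^2/11
  = 7.5339 + 0.0097 + 2.9169 + 0.1961 = 10.6566
Step 3: Objective decrease = 0.5 * g^T H^(-1) g = 5.3283


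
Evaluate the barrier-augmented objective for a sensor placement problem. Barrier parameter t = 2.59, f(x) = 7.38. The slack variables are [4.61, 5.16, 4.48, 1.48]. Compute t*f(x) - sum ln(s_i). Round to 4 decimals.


Step 1: Compute log-barrier.
ln values: [1.5282, 1.6409, 1.4996, 0.392]
phi = -(1.5282 + 1.6409 + 1.4996 + 0.392) = -5.0608
Step 2: Compute augmented objective.
t*f(x) = 2.59*7.38 = 19.1142
Total = 19.1142 - 5.0608 = 14.0534


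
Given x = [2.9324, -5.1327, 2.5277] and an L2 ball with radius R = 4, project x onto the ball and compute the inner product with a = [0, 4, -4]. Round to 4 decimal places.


Step 1: Compute ||x|| (intermediates to 6 decimals).
||x|| = sqrt(2.9324^2 + (-5.1327)^2 + 2.5277^2) = 6.429063
Step 2: Project.
Since ||x|| > R, scale = R/||x|| = 4/6.429063 = 0.622175, proj(x) = scale * x
proj(x) = [1.824466, -3.193438, 1.572672]
Step 3: Dot product.
a^T * proj(x) = 0*1.824466 + 4*(-3.193438) - 4*1.572672 = -19.0644


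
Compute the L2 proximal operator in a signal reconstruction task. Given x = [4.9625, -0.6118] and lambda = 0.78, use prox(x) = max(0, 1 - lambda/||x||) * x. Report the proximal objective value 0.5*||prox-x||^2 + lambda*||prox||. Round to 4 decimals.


Step 1: Compute ||x||.
||x|| = 5.0001
Step 2: Compute scaling factor.
scale = max(0, 1 - 0.78/5.0001) = 0.844
Step 3: prox(x) = [4.1884, -0.5164]
||prox(x)|| = 4.2201
Step 4: Proximal objective.
0.5*||prox-x||^2 = 0.3042
lambda*||prox|| = 3.2917
Total = 3.5959


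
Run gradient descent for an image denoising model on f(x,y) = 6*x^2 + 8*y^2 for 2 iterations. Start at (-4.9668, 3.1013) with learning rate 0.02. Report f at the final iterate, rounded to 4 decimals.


Gradient descent on f(x,y) = 6*x^2 + 8*y^2.
Starting point: (-4.9668, 3.1013), alpha = 0.02
Step 1: grad_x = 2*6*-4.9668 = -59.6016, grad_y = 2*8*3.1013 = 49.6208
  x_1 = -4.9668 - 0.02*-59.6016 = -3.7748
  y_1 = 3.1013 - 0.02*49.6208 = 2.1089
Step 2: grad_x = 2*6*-3.7748 = -45.2972, grad_y = 2*8*2.1089 = 33.7421
  x_2 = -3.7748 - 0.02*-45.2972 = -2.8688
  y_2 = 2.1089 - 0.02*33.7421 = 1.434
f(-2.8688, 1.434) = 6*(-2.8688)^2 + 8*1.434^2 = 65.8327


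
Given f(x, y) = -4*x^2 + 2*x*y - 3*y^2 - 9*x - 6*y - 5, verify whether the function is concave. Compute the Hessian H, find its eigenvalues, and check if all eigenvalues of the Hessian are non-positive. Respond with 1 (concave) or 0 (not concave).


The Hessian of f(x,y) = -4*x^2 + 2*x*y - 3*y^2 - 9*x - 6*y - 5 is:
H = [[-8, 2], [2, -6]]
Trace = -8 - 6 = -14
Determinant = -8*-6 - (2)^2 = 44
Discriminant = (-14)^2 - 4*44 = 20.0
Eigenvalues: lambda_1 = -9.2361, lambda_2 = -4.7639
The function is concave.

1


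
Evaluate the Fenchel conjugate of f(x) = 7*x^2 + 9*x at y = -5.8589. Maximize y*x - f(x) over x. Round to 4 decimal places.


f*(y) = sup_x {y*x - a*x^2 - b*x} = sup_x {(y-b)*x - a*x^2}
FOC: (y - b) - 2a*x = 0 => x* = (y - b)/(2a)
x* = (-5.8589 - 9)/(2*7) = -1.0614
f*(-5.8589) = (y-b)^2/(4a) = (-5.8589 - 9)^2/(4*7)
= 220.7869/28 = 7.8852
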